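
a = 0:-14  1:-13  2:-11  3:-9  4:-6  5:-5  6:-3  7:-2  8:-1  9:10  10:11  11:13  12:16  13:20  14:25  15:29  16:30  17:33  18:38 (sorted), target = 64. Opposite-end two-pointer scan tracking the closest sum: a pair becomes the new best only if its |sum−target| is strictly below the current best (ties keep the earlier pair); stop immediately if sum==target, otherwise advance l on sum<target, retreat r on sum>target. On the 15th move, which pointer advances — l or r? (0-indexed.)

l

l=0 r=18: -14+38=24 d=40 *, l++
l=1 r=18: -13+38=25 d=39 *, l++
l=2 r=18: -11+38=27 d=37 *, l++
l=3 r=18: -9+38=29 d=35 *, l++
l=4 r=18: -6+38=32 d=32 *, l++
l=5 r=18: -5+38=33 d=31 *, l++
l=6 r=18: -3+38=35 d=29 *, l++
l=7 r=18: -2+38=36 d=28 *, l++
l=8 r=18: -1+38=37 d=27 *, l++
l=9 r=18: 10+38=48 d=16 *, l++
l=10 r=18: 11+38=49 d=15 *, l++
l=11 r=18: 13+38=51 d=13 *, l++
l=12 r=18: 16+38=54 d=10 *, l++
l=13 r=18: 20+38=58 d=6 *, l++
l=14 r=18: 25+38=63 d=1 *, l++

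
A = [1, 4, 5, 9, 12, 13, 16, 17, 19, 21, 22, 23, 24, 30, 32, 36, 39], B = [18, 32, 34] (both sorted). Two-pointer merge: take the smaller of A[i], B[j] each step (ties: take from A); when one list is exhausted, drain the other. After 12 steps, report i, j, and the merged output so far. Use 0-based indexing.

i=0 j=0: A[i]=1<=B[j]=18 take 1, i++
i=1 j=0: A[i]=4<=B[j]=18 take 4, i++
i=2 j=0: A[i]=5<=B[j]=18 take 5, i++
i=3 j=0: A[i]=9<=B[j]=18 take 9, i++
i=4 j=0: A[i]=12<=B[j]=18 take 12, i++
i=5 j=0: A[i]=13<=B[j]=18 take 13, i++
i=6 j=0: A[i]=16<=B[j]=18 take 16, i++
i=7 j=0: A[i]=17<=B[j]=18 take 17, i++
i=8 j=0: A[i]=19>B[j]=18 take 18, j++
i=8 j=1: A[i]=19<=B[j]=32 take 19, i++
i=9 j=1: A[i]=21<=B[j]=32 take 21, i++
i=10 j=1: A[i]=22<=B[j]=32 take 22, i++

i=11, j=1, merged so far=[1, 4, 5, 9, 12, 13, 16, 17, 18, 19, 21, 22]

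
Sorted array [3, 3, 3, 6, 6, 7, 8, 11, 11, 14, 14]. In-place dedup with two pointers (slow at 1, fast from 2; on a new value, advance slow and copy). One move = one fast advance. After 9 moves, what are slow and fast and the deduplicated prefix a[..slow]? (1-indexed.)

slow=6, fast=11, prefix=[3, 6, 7, 8, 11, 14]

(s=1,f=2) a[fast]=3=a[slow] dup → fast++
(s=1,f=3) a[fast]=3=a[slow] dup → fast++
(s=1,f=4) a[fast]=6≠a[slow]=3 write a[2]=6 → slow++,fast++
(s=2,f=5) a[fast]=6=a[slow] dup → fast++
(s=2,f=6) a[fast]=7≠a[slow]=6 write a[3]=7 → slow++,fast++
(s=3,f=7) a[fast]=8≠a[slow]=7 write a[4]=8 → slow++,fast++
(s=4,f=8) a[fast]=11≠a[slow]=8 write a[5]=11 → slow++,fast++
(s=5,f=9) a[fast]=11=a[slow] dup → fast++
(s=5,f=10) a[fast]=14≠a[slow]=11 write a[6]=14 → slow++,fast++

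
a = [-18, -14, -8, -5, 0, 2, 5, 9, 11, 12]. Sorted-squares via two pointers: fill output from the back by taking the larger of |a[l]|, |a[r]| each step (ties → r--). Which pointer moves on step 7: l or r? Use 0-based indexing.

r

[0,9] |-18|>|12| out[9]=324 → l++
[1,9] |-14|>|12| out[8]=196 → l++
[2,9] |-8|<=|12| out[7]=144 → r--
[2,8] |-8|<=|11| out[6]=121 → r--
[2,7] |-8|<=|9| out[5]=81 → r--
[2,6] |-8|>|5| out[4]=64 → l++
[3,6] |-5|<=|5| out[3]=25 → r--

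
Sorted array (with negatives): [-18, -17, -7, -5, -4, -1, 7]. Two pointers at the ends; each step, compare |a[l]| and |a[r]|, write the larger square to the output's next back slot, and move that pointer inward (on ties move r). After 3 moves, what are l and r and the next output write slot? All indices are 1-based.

[1,7] |-18|>|7| out[7]=324 → l++
[2,7] |-17|>|7| out[6]=289 → l++
[3,7] |-7|<=|7| out[5]=49 → r--

l=3, r=6, next write slot=4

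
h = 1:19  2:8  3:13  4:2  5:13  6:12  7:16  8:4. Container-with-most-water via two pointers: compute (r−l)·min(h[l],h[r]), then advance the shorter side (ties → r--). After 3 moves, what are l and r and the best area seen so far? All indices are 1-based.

l=1, r=5, best area=96

l=1 r=8: min(19,4)*7=28 best=28 *, r--
l=1 r=7: min(19,16)*6=96 best=96 *, r--
l=1 r=6: min(19,12)*5=60 best=96, r--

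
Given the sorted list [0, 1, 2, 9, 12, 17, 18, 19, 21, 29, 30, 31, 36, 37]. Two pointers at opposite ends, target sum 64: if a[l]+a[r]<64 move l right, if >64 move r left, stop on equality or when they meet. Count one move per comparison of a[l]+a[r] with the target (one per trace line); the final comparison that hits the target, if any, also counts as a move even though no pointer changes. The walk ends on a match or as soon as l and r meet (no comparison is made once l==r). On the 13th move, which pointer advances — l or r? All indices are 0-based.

[0,13] 0+37=37 <64 → l++
[1,13] 1+37=38 <64 → l++
[2,13] 2+37=39 <64 → l++
[3,13] 9+37=46 <64 → l++
[4,13] 12+37=49 <64 → l++
[5,13] 17+37=54 <64 → l++
[6,13] 18+37=55 <64 → l++
[7,13] 19+37=56 <64 → l++
[8,13] 21+37=58 <64 → l++
[9,13] 29+37=66 >64 → r--
[9,12] 29+36=65 >64 → r--
[9,11] 29+31=60 <64 → l++
[10,11] 30+31=61 <64 → l++

l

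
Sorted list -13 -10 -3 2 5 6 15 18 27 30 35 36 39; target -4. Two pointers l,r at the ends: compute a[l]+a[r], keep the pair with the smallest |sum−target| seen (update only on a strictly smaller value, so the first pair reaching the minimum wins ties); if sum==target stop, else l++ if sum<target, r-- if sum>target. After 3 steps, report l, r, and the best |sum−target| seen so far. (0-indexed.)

l=0 r=12: -13+39=26 d=30 *, r--
l=0 r=11: -13+36=23 d=27 *, r--
l=0 r=10: -13+35=22 d=26 *, r--

l=0, r=9, best |Δ|=26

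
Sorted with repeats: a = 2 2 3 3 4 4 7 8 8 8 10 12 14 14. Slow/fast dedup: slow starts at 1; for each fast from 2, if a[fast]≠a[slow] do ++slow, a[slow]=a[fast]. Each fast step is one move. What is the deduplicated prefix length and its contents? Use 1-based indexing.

(s=1,f=2) a[fast]=2=a[slow] dup → fast++
(s=1,f=3) a[fast]=3≠a[slow]=2 write a[2]=3 → slow++,fast++
(s=2,f=4) a[fast]=3=a[slow] dup → fast++
(s=2,f=5) a[fast]=4≠a[slow]=3 write a[3]=4 → slow++,fast++
(s=3,f=6) a[fast]=4=a[slow] dup → fast++
(s=3,f=7) a[fast]=7≠a[slow]=4 write a[4]=7 → slow++,fast++
(s=4,f=8) a[fast]=8≠a[slow]=7 write a[5]=8 → slow++,fast++
(s=5,f=9) a[fast]=8=a[slow] dup → fast++
(s=5,f=10) a[fast]=8=a[slow] dup → fast++
(s=5,f=11) a[fast]=10≠a[slow]=8 write a[6]=10 → slow++,fast++
(s=6,f=12) a[fast]=12≠a[slow]=10 write a[7]=12 → slow++,fast++
(s=7,f=13) a[fast]=14≠a[slow]=12 write a[8]=14 → slow++,fast++
(s=8,f=14) a[fast]=14=a[slow] dup → fast++

length 8; prefix = [2, 3, 4, 7, 8, 10, 12, 14]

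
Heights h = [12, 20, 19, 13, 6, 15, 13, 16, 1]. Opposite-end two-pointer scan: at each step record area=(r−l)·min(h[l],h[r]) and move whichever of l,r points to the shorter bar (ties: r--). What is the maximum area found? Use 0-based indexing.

l=0 r=8: min(12,1)*8=8 best=8 *, r--
l=0 r=7: min(12,16)*7=84 best=84 *, l++
l=1 r=7: min(20,16)*6=96 best=96 *, r--
l=1 r=6: min(20,13)*5=65 best=96, r--
l=1 r=5: min(20,15)*4=60 best=96, r--
l=1 r=4: min(20,6)*3=18 best=96, r--
l=1 r=3: min(20,13)*2=26 best=96, r--
l=1 r=2: min(20,19)*1=19 best=96, r--

max area = 96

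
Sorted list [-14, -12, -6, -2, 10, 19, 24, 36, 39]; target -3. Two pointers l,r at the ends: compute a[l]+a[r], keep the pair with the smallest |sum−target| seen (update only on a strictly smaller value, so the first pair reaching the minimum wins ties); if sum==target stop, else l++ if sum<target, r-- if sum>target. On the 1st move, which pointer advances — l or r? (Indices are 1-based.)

l=1 r=9: -14+39=25 d=28 *, r--

r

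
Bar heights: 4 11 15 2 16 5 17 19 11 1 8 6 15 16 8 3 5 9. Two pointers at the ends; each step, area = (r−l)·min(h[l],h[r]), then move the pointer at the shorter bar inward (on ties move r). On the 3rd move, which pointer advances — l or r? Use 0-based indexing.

r

l=0 r=17: min(4,9)*17=68 best=68 *, l++
l=1 r=17: min(11,9)*16=144 best=144 *, r--
l=1 r=16: min(11,5)*15=75 best=144, r--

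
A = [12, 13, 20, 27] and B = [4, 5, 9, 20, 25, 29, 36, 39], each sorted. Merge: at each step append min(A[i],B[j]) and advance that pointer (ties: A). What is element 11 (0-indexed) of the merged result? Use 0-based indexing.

[i=0,j=0] A[i]=12>B[j]=4 take 4 → j++
[i=0,j=1] A[i]=12>B[j]=5 take 5 → j++
[i=0,j=2] A[i]=12>B[j]=9 take 9 → j++
[i=0,j=3] A[i]=12<=B[j]=20 take 12 → i++
[i=1,j=3] A[i]=13<=B[j]=20 take 13 → i++
[i=2,j=3] A[i]=20<=B[j]=20 take 20 → i++
[i=3,j=3] A[i]=27>B[j]=20 take 20 → j++
[i=3,j=4] A[i]=27>B[j]=25 take 25 → j++
[i=3,j=5] A[i]=27<=B[j]=29 take 27 → i++
[i=4,j=5] A done, take B[j]=29 → j++
[i=4,j=6] A done, take B[j]=36 → j++
[i=4,j=7] A done, take B[j]=39 → j++

merged[11] = 39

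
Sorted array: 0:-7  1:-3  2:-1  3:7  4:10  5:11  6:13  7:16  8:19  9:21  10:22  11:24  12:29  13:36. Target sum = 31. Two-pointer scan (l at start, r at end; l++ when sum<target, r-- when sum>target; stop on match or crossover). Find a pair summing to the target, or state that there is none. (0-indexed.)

(7, 24)

[0,13] -7+36=29 <31 → l++
[1,13] -3+36=33 >31 → r--
[1,12] -3+29=26 <31 → l++
[2,12] -1+29=28 <31 → l++
[3,12] 7+29=36 >31 → r--
[3,11] 7+24=31 → found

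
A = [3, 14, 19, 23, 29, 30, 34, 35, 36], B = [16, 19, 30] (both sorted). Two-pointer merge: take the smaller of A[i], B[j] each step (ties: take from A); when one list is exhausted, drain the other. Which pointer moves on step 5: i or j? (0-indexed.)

[i=0,j=0] A[i]=3<=B[j]=16 take 3 → i++
[i=1,j=0] A[i]=14<=B[j]=16 take 14 → i++
[i=2,j=0] A[i]=19>B[j]=16 take 16 → j++
[i=2,j=1] A[i]=19<=B[j]=19 take 19 → i++
[i=3,j=1] A[i]=23>B[j]=19 take 19 → j++

j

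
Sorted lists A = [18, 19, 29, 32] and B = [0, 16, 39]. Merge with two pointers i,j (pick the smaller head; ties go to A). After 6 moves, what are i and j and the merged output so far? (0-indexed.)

i=4, j=2, merged so far=[0, 16, 18, 19, 29, 32]

[i=0,j=0] A[i]=18>B[j]=0 take 0 → j++
[i=0,j=1] A[i]=18>B[j]=16 take 16 → j++
[i=0,j=2] A[i]=18<=B[j]=39 take 18 → i++
[i=1,j=2] A[i]=19<=B[j]=39 take 19 → i++
[i=2,j=2] A[i]=29<=B[j]=39 take 29 → i++
[i=3,j=2] A[i]=32<=B[j]=39 take 32 → i++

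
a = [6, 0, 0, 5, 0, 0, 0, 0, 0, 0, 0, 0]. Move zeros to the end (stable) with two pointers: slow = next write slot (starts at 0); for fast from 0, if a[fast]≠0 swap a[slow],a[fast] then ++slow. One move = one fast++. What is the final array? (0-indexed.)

(s=0,f=0) a[fast]=6≠0 swap→a[0]=6 → slow++,fast++
(s=1,f=1) a[fast]=0 → fast++
(s=1,f=2) a[fast]=0 → fast++
(s=1,f=3) a[fast]=5≠0 swap→a[1]=5 → slow++,fast++
(s=2,f=4) a[fast]=0 → fast++
(s=2,f=5) a[fast]=0 → fast++
(s=2,f=6) a[fast]=0 → fast++
(s=2,f=7) a[fast]=0 → fast++
(s=2,f=8) a[fast]=0 → fast++
(s=2,f=9) a[fast]=0 → fast++
(s=2,f=10) a[fast]=0 → fast++
(s=2,f=11) a[fast]=0 → fast++

[6, 5, 0, 0, 0, 0, 0, 0, 0, 0, 0, 0]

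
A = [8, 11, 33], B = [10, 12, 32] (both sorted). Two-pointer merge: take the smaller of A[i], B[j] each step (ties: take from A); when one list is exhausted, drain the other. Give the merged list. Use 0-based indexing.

[i=0,j=0] A[i]=8<=B[j]=10 take 8 → i++
[i=1,j=0] A[i]=11>B[j]=10 take 10 → j++
[i=1,j=1] A[i]=11<=B[j]=12 take 11 → i++
[i=2,j=1] A[i]=33>B[j]=12 take 12 → j++
[i=2,j=2] A[i]=33>B[j]=32 take 32 → j++
[i=2,j=3] B done, take A[i]=33 → i++

[8, 10, 11, 12, 32, 33]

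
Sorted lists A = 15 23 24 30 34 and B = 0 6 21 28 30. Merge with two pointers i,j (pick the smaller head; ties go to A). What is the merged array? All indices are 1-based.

[0, 6, 15, 21, 23, 24, 28, 30, 30, 34]

[i=1,j=1] A[i]=15>B[j]=0 take 0 → j++
[i=1,j=2] A[i]=15>B[j]=6 take 6 → j++
[i=1,j=3] A[i]=15<=B[j]=21 take 15 → i++
[i=2,j=3] A[i]=23>B[j]=21 take 21 → j++
[i=2,j=4] A[i]=23<=B[j]=28 take 23 → i++
[i=3,j=4] A[i]=24<=B[j]=28 take 24 → i++
[i=4,j=4] A[i]=30>B[j]=28 take 28 → j++
[i=4,j=5] A[i]=30<=B[j]=30 take 30 → i++
[i=5,j=5] A[i]=34>B[j]=30 take 30 → j++
[i=5,j=6] B done, take A[i]=34 → i++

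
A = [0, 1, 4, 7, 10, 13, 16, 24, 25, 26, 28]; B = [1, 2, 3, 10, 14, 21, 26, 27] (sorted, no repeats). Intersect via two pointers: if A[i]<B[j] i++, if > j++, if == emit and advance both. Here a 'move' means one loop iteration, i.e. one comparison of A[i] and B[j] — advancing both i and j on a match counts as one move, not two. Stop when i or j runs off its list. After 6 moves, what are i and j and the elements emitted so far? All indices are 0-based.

[i=0,j=0] 0<1 → i++
[i=1,j=0] 1==1 emit → i++,j++
[i=2,j=1] 4>2 → j++
[i=2,j=2] 4>3 → j++
[i=2,j=3] 4<10 → i++
[i=3,j=3] 7<10 → i++

i=4, j=3, emitted=[1]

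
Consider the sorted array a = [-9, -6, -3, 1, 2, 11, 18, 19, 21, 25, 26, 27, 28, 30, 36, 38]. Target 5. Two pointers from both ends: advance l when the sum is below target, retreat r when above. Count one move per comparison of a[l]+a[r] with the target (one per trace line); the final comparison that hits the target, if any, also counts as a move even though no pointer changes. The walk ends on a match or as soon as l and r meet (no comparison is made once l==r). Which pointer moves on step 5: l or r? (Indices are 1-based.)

r

l=1 r=16: -9+38=29 >5, r--
l=1 r=15: -9+36=27 >5, r--
l=1 r=14: -9+30=21 >5, r--
l=1 r=13: -9+28=19 >5, r--
l=1 r=12: -9+27=18 >5, r--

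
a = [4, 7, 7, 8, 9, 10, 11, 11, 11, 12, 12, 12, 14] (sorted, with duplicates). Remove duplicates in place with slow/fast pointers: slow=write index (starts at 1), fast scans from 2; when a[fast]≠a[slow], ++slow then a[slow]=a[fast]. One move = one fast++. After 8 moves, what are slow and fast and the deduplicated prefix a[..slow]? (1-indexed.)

(s=1,f=2) a[fast]=7≠a[slow]=4 write a[2]=7 → slow++,fast++
(s=2,f=3) a[fast]=7=a[slow] dup → fast++
(s=2,f=4) a[fast]=8≠a[slow]=7 write a[3]=8 → slow++,fast++
(s=3,f=5) a[fast]=9≠a[slow]=8 write a[4]=9 → slow++,fast++
(s=4,f=6) a[fast]=10≠a[slow]=9 write a[5]=10 → slow++,fast++
(s=5,f=7) a[fast]=11≠a[slow]=10 write a[6]=11 → slow++,fast++
(s=6,f=8) a[fast]=11=a[slow] dup → fast++
(s=6,f=9) a[fast]=11=a[slow] dup → fast++

slow=6, fast=10, prefix=[4, 7, 8, 9, 10, 11]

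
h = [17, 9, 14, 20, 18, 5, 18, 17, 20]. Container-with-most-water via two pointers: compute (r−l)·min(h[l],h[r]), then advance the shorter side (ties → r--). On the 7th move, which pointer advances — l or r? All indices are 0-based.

r

l=0 r=8: min(17,20)*8=136 best=136 *, l++
l=1 r=8: min(9,20)*7=63 best=136, l++
l=2 r=8: min(14,20)*6=84 best=136, l++
l=3 r=8: min(20,20)*5=100 best=136, r--
l=3 r=7: min(20,17)*4=68 best=136, r--
l=3 r=6: min(20,18)*3=54 best=136, r--
l=3 r=5: min(20,5)*2=10 best=136, r--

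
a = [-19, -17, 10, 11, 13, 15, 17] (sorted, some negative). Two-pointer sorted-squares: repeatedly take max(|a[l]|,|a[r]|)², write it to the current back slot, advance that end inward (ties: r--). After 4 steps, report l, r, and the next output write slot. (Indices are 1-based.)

[1,7] |-19|>|17| out[7]=361 → l++
[2,7] |-17|<=|17| out[6]=289 → r--
[2,6] |-17|>|15| out[5]=289 → l++
[3,6] |10|<=|15| out[4]=225 → r--

l=3, r=5, next write slot=3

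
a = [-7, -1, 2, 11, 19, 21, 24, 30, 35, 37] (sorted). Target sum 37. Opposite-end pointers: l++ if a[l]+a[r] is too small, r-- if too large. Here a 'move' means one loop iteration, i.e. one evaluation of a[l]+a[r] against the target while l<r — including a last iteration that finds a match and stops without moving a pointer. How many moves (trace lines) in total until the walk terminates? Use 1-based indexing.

4 moves

l=1 r=10: -7+37=30 <37, l++
l=2 r=10: -1+37=36 <37, l++
l=3 r=10: 2+37=39 >37, r--
l=3 r=9: 2+35=37, found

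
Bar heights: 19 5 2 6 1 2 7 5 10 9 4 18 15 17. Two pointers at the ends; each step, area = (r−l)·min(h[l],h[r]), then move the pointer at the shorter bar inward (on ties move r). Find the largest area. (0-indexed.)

l=0 r=13: min(19,17)*13=221 best=221 *, r--
l=0 r=12: min(19,15)*12=180 best=221, r--
l=0 r=11: min(19,18)*11=198 best=221, r--
l=0 r=10: min(19,4)*10=40 best=221, r--
l=0 r=9: min(19,9)*9=81 best=221, r--
l=0 r=8: min(19,10)*8=80 best=221, r--
l=0 r=7: min(19,5)*7=35 best=221, r--
l=0 r=6: min(19,7)*6=42 best=221, r--
l=0 r=5: min(19,2)*5=10 best=221, r--
l=0 r=4: min(19,1)*4=4 best=221, r--
l=0 r=3: min(19,6)*3=18 best=221, r--
l=0 r=2: min(19,2)*2=4 best=221, r--
l=0 r=1: min(19,5)*1=5 best=221, r--

max area = 221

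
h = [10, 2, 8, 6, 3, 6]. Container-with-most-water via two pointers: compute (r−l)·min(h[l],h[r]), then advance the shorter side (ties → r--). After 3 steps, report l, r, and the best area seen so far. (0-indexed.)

[0,5] min(10,6)*5=30 best=30 * → r--
[0,4] min(10,3)*4=12 best=30 → r--
[0,3] min(10,6)*3=18 best=30 → r--

l=0, r=2, best area=30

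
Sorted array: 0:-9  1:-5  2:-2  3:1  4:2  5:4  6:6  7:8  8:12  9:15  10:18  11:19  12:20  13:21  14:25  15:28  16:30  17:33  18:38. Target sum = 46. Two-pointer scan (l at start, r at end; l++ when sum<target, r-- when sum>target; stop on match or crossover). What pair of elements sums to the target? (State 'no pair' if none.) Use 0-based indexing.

(8, 38)

l=0 r=18: -9+38=29 <46, l++
l=1 r=18: -5+38=33 <46, l++
l=2 r=18: -2+38=36 <46, l++
l=3 r=18: 1+38=39 <46, l++
l=4 r=18: 2+38=40 <46, l++
l=5 r=18: 4+38=42 <46, l++
l=6 r=18: 6+38=44 <46, l++
l=7 r=18: 8+38=46, found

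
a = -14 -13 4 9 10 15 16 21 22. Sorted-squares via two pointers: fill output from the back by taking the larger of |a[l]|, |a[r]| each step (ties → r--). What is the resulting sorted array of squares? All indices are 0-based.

[0,8] |-14|<=|22| out[8]=484 → r--
[0,7] |-14|<=|21| out[7]=441 → r--
[0,6] |-14|<=|16| out[6]=256 → r--
[0,5] |-14|<=|15| out[5]=225 → r--
[0,4] |-14|>|10| out[4]=196 → l++
[1,4] |-13|>|10| out[3]=169 → l++
[2,4] |4|<=|10| out[2]=100 → r--
[2,3] |4|<=|9| out[1]=81 → r--
[2,2] |4|<=|4| out[0]=16 → r--

[16, 81, 100, 169, 196, 225, 256, 441, 484]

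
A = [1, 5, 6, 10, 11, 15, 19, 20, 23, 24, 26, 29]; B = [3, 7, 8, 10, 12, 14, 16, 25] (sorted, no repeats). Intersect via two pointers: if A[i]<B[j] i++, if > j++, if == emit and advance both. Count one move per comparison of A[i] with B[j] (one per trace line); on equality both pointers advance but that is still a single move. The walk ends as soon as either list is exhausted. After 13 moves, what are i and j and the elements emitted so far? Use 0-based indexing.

i=0 j=0: 1<3, i++
i=1 j=0: 5>3, j++
i=1 j=1: 5<7, i++
i=2 j=1: 6<7, i++
i=3 j=1: 10>7, j++
i=3 j=2: 10>8, j++
i=3 j=3: 10==10 emit, i++,j++
i=4 j=4: 11<12, i++
i=5 j=4: 15>12, j++
i=5 j=5: 15>14, j++
i=5 j=6: 15<16, i++
i=6 j=6: 19>16, j++
i=6 j=7: 19<25, i++

i=7, j=7, emitted=[10]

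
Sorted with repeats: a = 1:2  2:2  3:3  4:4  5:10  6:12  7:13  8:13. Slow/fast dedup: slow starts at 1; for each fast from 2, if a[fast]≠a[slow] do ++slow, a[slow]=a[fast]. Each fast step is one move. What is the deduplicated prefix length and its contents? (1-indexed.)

slow=1 fast=2: a[fast]=2=a[slow] dup, fast++
slow=1 fast=3: a[fast]=3≠a[slow]=2 write a[2]=3, slow++,fast++
slow=2 fast=4: a[fast]=4≠a[slow]=3 write a[3]=4, slow++,fast++
slow=3 fast=5: a[fast]=10≠a[slow]=4 write a[4]=10, slow++,fast++
slow=4 fast=6: a[fast]=12≠a[slow]=10 write a[5]=12, slow++,fast++
slow=5 fast=7: a[fast]=13≠a[slow]=12 write a[6]=13, slow++,fast++
slow=6 fast=8: a[fast]=13=a[slow] dup, fast++

length 6; prefix = [2, 3, 4, 10, 12, 13]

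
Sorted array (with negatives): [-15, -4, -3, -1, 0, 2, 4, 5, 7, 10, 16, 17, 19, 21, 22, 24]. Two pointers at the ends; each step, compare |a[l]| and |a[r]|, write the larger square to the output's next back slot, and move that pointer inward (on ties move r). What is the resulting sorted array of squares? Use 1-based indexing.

[0, 1, 4, 9, 16, 16, 25, 49, 100, 225, 256, 289, 361, 441, 484, 576]

[1,16] |-15|<=|24| out[16]=576 → r--
[1,15] |-15|<=|22| out[15]=484 → r--
[1,14] |-15|<=|21| out[14]=441 → r--
[1,13] |-15|<=|19| out[13]=361 → r--
[1,12] |-15|<=|17| out[12]=289 → r--
[1,11] |-15|<=|16| out[11]=256 → r--
[1,10] |-15|>|10| out[10]=225 → l++
[2,10] |-4|<=|10| out[9]=100 → r--
[2,9] |-4|<=|7| out[8]=49 → r--
[2,8] |-4|<=|5| out[7]=25 → r--
[2,7] |-4|<=|4| out[6]=16 → r--
[2,6] |-4|>|2| out[5]=16 → l++
[3,6] |-3|>|2| out[4]=9 → l++
[4,6] |-1|<=|2| out[3]=4 → r--
[4,5] |-1|>|0| out[2]=1 → l++
[5,5] |0|<=|0| out[1]=0 → r--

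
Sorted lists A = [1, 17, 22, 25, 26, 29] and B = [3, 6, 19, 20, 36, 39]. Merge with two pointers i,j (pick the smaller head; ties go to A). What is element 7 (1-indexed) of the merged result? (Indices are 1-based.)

[i=1,j=1] A[i]=1<=B[j]=3 take 1 → i++
[i=2,j=1] A[i]=17>B[j]=3 take 3 → j++
[i=2,j=2] A[i]=17>B[j]=6 take 6 → j++
[i=2,j=3] A[i]=17<=B[j]=19 take 17 → i++
[i=3,j=3] A[i]=22>B[j]=19 take 19 → j++
[i=3,j=4] A[i]=22>B[j]=20 take 20 → j++
[i=3,j=5] A[i]=22<=B[j]=36 take 22 → i++
[i=4,j=5] A[i]=25<=B[j]=36 take 25 → i++
[i=5,j=5] A[i]=26<=B[j]=36 take 26 → i++
[i=6,j=5] A[i]=29<=B[j]=36 take 29 → i++
[i=7,j=5] A done, take B[j]=36 → j++
[i=7,j=6] A done, take B[j]=39 → j++

merged[7] = 22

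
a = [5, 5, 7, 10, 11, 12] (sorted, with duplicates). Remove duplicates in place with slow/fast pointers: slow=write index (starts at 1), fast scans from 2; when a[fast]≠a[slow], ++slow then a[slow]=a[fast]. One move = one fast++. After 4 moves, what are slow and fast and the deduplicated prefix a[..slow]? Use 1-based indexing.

(s=1,f=2) a[fast]=5=a[slow] dup → fast++
(s=1,f=3) a[fast]=7≠a[slow]=5 write a[2]=7 → slow++,fast++
(s=2,f=4) a[fast]=10≠a[slow]=7 write a[3]=10 → slow++,fast++
(s=3,f=5) a[fast]=11≠a[slow]=10 write a[4]=11 → slow++,fast++

slow=4, fast=6, prefix=[5, 7, 10, 11]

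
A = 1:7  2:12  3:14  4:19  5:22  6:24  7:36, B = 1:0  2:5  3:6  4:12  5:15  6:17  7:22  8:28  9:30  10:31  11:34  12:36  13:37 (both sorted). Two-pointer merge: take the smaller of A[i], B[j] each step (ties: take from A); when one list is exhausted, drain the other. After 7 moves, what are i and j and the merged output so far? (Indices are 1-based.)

i=1 j=1: A[i]=7>B[j]=0 take 0, j++
i=1 j=2: A[i]=7>B[j]=5 take 5, j++
i=1 j=3: A[i]=7>B[j]=6 take 6, j++
i=1 j=4: A[i]=7<=B[j]=12 take 7, i++
i=2 j=4: A[i]=12<=B[j]=12 take 12, i++
i=3 j=4: A[i]=14>B[j]=12 take 12, j++
i=3 j=5: A[i]=14<=B[j]=15 take 14, i++

i=4, j=5, merged so far=[0, 5, 6, 7, 12, 12, 14]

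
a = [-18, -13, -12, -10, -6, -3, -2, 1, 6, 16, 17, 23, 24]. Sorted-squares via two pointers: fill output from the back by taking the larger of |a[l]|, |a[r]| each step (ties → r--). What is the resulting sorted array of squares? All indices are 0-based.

[0,12] |-18|<=|24| out[12]=576 → r--
[0,11] |-18|<=|23| out[11]=529 → r--
[0,10] |-18|>|17| out[10]=324 → l++
[1,10] |-13|<=|17| out[9]=289 → r--
[1,9] |-13|<=|16| out[8]=256 → r--
[1,8] |-13|>|6| out[7]=169 → l++
[2,8] |-12|>|6| out[6]=144 → l++
[3,8] |-10|>|6| out[5]=100 → l++
[4,8] |-6|<=|6| out[4]=36 → r--
[4,7] |-6|>|1| out[3]=36 → l++
[5,7] |-3|>|1| out[2]=9 → l++
[6,7] |-2|>|1| out[1]=4 → l++
[7,7] |1|<=|1| out[0]=1 → r--

[1, 4, 9, 36, 36, 100, 144, 169, 256, 289, 324, 529, 576]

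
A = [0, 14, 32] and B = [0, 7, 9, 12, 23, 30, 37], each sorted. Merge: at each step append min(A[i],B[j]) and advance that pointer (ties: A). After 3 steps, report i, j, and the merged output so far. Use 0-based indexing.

i=0 j=0: A[i]=0<=B[j]=0 take 0, i++
i=1 j=0: A[i]=14>B[j]=0 take 0, j++
i=1 j=1: A[i]=14>B[j]=7 take 7, j++

i=1, j=2, merged so far=[0, 0, 7]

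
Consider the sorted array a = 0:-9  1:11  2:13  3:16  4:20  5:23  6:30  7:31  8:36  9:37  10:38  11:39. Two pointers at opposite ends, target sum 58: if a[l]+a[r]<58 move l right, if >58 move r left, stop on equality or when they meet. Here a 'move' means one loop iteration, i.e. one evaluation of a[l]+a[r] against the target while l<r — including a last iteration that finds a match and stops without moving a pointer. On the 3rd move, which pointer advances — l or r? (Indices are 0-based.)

l

l=0 r=11: -9+39=30 <58, l++
l=1 r=11: 11+39=50 <58, l++
l=2 r=11: 13+39=52 <58, l++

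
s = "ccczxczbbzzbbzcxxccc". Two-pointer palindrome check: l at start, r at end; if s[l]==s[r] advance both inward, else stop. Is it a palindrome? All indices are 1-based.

not a palindrome (mismatch at 4,17)

l=1 r=20: 'c'=='c', l++,r--
l=2 r=19: 'c'=='c', l++,r--
l=3 r=18: 'c'=='c', l++,r--
l=4 r=17: 'z'!='x', stop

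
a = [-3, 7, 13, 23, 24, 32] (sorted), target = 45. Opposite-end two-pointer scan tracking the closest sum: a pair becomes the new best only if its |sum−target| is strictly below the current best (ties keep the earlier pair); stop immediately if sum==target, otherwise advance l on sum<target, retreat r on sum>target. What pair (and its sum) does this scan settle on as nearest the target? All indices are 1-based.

[1,6] -3+32=29 d=16 * → l++
[2,6] 7+32=39 d=6 * → l++
[3,6] 13+32=45 d=0 * → stop

pair (13, 32) with sum 45 (|Δ|=0)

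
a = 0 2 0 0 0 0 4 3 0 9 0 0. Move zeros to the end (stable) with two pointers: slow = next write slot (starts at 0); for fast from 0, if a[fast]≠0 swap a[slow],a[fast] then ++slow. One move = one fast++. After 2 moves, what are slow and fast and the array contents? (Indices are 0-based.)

(s=0,f=0) a[fast]=0 → fast++
(s=0,f=1) a[fast]=2≠0 swap→a[0]=2 → slow++,fast++

slow=1, fast=2, a=[2, 0, 0, 0, 0, 0, 4, 3, 0, 9, 0, 0]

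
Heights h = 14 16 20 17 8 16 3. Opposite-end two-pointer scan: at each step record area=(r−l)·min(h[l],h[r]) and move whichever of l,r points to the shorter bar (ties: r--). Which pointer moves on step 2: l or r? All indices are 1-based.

l

l=1 r=7: min(14,3)*6=18 best=18 *, r--
l=1 r=6: min(14,16)*5=70 best=70 *, l++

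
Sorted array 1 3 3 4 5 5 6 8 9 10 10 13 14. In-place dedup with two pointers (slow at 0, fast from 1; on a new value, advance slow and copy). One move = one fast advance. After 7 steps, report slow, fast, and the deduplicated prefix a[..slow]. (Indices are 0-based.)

slow=5, fast=8, prefix=[1, 3, 4, 5, 6, 8]

(s=0,f=1) a[fast]=3≠a[slow]=1 write a[1]=3 → slow++,fast++
(s=1,f=2) a[fast]=3=a[slow] dup → fast++
(s=1,f=3) a[fast]=4≠a[slow]=3 write a[2]=4 → slow++,fast++
(s=2,f=4) a[fast]=5≠a[slow]=4 write a[3]=5 → slow++,fast++
(s=3,f=5) a[fast]=5=a[slow] dup → fast++
(s=3,f=6) a[fast]=6≠a[slow]=5 write a[4]=6 → slow++,fast++
(s=4,f=7) a[fast]=8≠a[slow]=6 write a[5]=8 → slow++,fast++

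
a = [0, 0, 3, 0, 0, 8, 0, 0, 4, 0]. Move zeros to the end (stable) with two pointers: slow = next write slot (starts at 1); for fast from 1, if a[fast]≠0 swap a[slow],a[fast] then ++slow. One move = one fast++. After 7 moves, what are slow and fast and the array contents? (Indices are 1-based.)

(s=1,f=1) a[fast]=0 → fast++
(s=1,f=2) a[fast]=0 → fast++
(s=1,f=3) a[fast]=3≠0 swap→a[1]=3 → slow++,fast++
(s=2,f=4) a[fast]=0 → fast++
(s=2,f=5) a[fast]=0 → fast++
(s=2,f=6) a[fast]=8≠0 swap→a[2]=8 → slow++,fast++
(s=3,f=7) a[fast]=0 → fast++

slow=3, fast=8, a=[3, 8, 0, 0, 0, 0, 0, 0, 4, 0]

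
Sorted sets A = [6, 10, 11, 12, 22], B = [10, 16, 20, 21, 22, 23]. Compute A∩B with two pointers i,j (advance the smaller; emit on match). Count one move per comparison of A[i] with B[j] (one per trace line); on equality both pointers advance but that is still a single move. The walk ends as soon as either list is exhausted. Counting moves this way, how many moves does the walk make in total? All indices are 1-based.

8 moves

i=1 j=1: 6<10, i++
i=2 j=1: 10==10 emit, i++,j++
i=3 j=2: 11<16, i++
i=4 j=2: 12<16, i++
i=5 j=2: 22>16, j++
i=5 j=3: 22>20, j++
i=5 j=4: 22>21, j++
i=5 j=5: 22==22 emit, i++,j++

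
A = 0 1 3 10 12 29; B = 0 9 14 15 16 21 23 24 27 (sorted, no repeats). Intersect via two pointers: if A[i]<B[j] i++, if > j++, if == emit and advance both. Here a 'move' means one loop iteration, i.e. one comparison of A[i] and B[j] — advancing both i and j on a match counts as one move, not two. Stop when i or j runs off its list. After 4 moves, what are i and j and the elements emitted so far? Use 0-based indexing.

[i=0,j=0] 0==0 emit → i++,j++
[i=1,j=1] 1<9 → i++
[i=2,j=1] 3<9 → i++
[i=3,j=1] 10>9 → j++

i=3, j=2, emitted=[0]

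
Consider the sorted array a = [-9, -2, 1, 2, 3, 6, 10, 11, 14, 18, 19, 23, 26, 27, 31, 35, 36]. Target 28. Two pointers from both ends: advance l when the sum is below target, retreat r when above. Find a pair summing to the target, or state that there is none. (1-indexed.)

[1,17] -9+36=27 <28 → l++
[2,17] -2+36=34 >28 → r--
[2,16] -2+35=33 >28 → r--
[2,15] -2+31=29 >28 → r--
[2,14] -2+27=25 <28 → l++
[3,14] 1+27=28 → found

(1, 27)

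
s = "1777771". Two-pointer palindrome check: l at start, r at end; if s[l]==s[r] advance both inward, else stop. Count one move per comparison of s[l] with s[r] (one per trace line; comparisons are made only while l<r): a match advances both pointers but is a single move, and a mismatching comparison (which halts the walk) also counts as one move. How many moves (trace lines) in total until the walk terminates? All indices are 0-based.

[0,6] '1'=='1' → l++,r--
[1,5] '7'=='7' → l++,r--
[2,4] '7'=='7' → l++,r--

3 moves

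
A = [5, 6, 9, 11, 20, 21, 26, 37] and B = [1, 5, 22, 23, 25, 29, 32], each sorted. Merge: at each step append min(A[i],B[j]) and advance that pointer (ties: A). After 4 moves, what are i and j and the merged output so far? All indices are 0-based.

i=0 j=0: A[i]=5>B[j]=1 take 1, j++
i=0 j=1: A[i]=5<=B[j]=5 take 5, i++
i=1 j=1: A[i]=6>B[j]=5 take 5, j++
i=1 j=2: A[i]=6<=B[j]=22 take 6, i++

i=2, j=2, merged so far=[1, 5, 5, 6]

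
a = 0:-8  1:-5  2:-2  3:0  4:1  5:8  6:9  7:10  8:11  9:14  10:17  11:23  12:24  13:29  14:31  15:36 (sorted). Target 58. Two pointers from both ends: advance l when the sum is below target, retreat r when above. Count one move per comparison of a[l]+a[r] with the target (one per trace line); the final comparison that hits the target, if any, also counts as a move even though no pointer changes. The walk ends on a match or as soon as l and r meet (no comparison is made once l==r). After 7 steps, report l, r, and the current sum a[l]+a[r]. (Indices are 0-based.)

[0,15] -8+36=28 <58 → l++
[1,15] -5+36=31 <58 → l++
[2,15] -2+36=34 <58 → l++
[3,15] 0+36=36 <58 → l++
[4,15] 1+36=37 <58 → l++
[5,15] 8+36=44 <58 → l++
[6,15] 9+36=45 <58 → l++

l=7, r=15, sum=46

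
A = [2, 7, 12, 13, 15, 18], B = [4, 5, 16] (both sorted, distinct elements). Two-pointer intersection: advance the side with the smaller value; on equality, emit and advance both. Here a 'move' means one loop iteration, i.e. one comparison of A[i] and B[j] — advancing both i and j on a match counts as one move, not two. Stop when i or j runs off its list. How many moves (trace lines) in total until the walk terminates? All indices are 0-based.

i=0 j=0: 2<4, i++
i=1 j=0: 7>4, j++
i=1 j=1: 7>5, j++
i=1 j=2: 7<16, i++
i=2 j=2: 12<16, i++
i=3 j=2: 13<16, i++
i=4 j=2: 15<16, i++
i=5 j=2: 18>16, j++

8 moves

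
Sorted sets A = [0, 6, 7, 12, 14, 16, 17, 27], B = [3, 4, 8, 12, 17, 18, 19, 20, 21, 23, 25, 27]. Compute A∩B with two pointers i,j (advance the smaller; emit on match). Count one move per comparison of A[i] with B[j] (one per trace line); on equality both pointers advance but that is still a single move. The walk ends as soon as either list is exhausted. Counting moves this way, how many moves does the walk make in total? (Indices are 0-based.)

[i=0,j=0] 0<3 → i++
[i=1,j=0] 6>3 → j++
[i=1,j=1] 6>4 → j++
[i=1,j=2] 6<8 → i++
[i=2,j=2] 7<8 → i++
[i=3,j=2] 12>8 → j++
[i=3,j=3] 12==12 emit → i++,j++
[i=4,j=4] 14<17 → i++
[i=5,j=4] 16<17 → i++
[i=6,j=4] 17==17 emit → i++,j++
[i=7,j=5] 27>18 → j++
[i=7,j=6] 27>19 → j++
[i=7,j=7] 27>20 → j++
[i=7,j=8] 27>21 → j++
[i=7,j=9] 27>23 → j++
[i=7,j=10] 27>25 → j++
[i=7,j=11] 27==27 emit → i++,j++

17 moves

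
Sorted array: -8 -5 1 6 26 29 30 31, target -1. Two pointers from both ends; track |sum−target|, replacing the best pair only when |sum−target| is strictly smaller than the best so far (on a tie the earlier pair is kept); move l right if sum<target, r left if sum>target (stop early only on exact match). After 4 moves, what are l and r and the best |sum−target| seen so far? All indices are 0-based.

[0,7] -8+31=23 d=24 * → r--
[0,6] -8+30=22 d=23 * → r--
[0,5] -8+29=21 d=22 * → r--
[0,4] -8+26=18 d=19 * → r--

l=0, r=3, best |Δ|=19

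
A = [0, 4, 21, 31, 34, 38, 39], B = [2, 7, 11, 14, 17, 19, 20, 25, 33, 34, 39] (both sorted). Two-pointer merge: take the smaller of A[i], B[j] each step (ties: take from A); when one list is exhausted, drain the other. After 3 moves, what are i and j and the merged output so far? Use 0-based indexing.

i=2, j=1, merged so far=[0, 2, 4]

i=0 j=0: A[i]=0<=B[j]=2 take 0, i++
i=1 j=0: A[i]=4>B[j]=2 take 2, j++
i=1 j=1: A[i]=4<=B[j]=7 take 4, i++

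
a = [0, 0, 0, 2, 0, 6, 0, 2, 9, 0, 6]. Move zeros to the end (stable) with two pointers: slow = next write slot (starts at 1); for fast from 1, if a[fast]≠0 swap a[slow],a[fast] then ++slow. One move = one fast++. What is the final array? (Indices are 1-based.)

[2, 6, 2, 9, 6, 0, 0, 0, 0, 0, 0]

slow=1 fast=1: a[fast]=0, fast++
slow=1 fast=2: a[fast]=0, fast++
slow=1 fast=3: a[fast]=0, fast++
slow=1 fast=4: a[fast]=2≠0 swap→a[1]=2, slow++,fast++
slow=2 fast=5: a[fast]=0, fast++
slow=2 fast=6: a[fast]=6≠0 swap→a[2]=6, slow++,fast++
slow=3 fast=7: a[fast]=0, fast++
slow=3 fast=8: a[fast]=2≠0 swap→a[3]=2, slow++,fast++
slow=4 fast=9: a[fast]=9≠0 swap→a[4]=9, slow++,fast++
slow=5 fast=10: a[fast]=0, fast++
slow=5 fast=11: a[fast]=6≠0 swap→a[5]=6, slow++,fast++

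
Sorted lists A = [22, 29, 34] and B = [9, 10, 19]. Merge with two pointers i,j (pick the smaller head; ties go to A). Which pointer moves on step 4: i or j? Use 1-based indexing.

i

i=1 j=1: A[i]=22>B[j]=9 take 9, j++
i=1 j=2: A[i]=22>B[j]=10 take 10, j++
i=1 j=3: A[i]=22>B[j]=19 take 19, j++
i=1 j=4: B done, take A[i]=22, i++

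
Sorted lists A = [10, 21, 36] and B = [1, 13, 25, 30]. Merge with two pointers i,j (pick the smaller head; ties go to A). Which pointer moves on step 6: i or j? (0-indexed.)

i=0 j=0: A[i]=10>B[j]=1 take 1, j++
i=0 j=1: A[i]=10<=B[j]=13 take 10, i++
i=1 j=1: A[i]=21>B[j]=13 take 13, j++
i=1 j=2: A[i]=21<=B[j]=25 take 21, i++
i=2 j=2: A[i]=36>B[j]=25 take 25, j++
i=2 j=3: A[i]=36>B[j]=30 take 30, j++

j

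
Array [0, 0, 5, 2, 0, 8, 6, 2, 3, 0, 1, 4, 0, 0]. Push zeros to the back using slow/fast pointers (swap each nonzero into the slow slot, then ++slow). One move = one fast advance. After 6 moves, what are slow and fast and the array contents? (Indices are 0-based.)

(s=0,f=0) a[fast]=0 → fast++
(s=0,f=1) a[fast]=0 → fast++
(s=0,f=2) a[fast]=5≠0 swap→a[0]=5 → slow++,fast++
(s=1,f=3) a[fast]=2≠0 swap→a[1]=2 → slow++,fast++
(s=2,f=4) a[fast]=0 → fast++
(s=2,f=5) a[fast]=8≠0 swap→a[2]=8 → slow++,fast++

slow=3, fast=6, a=[5, 2, 8, 0, 0, 0, 6, 2, 3, 0, 1, 4, 0, 0]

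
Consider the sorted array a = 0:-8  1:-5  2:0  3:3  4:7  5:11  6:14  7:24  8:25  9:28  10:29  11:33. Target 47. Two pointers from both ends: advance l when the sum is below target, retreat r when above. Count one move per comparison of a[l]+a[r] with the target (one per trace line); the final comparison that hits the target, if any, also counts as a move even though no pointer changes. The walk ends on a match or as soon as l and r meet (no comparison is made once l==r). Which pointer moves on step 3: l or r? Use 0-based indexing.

l

l=0 r=11: -8+33=25 <47, l++
l=1 r=11: -5+33=28 <47, l++
l=2 r=11: 0+33=33 <47, l++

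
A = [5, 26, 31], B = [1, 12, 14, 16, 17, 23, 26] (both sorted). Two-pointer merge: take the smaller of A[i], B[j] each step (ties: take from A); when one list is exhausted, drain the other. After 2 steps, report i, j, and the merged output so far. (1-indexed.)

[i=1,j=1] A[i]=5>B[j]=1 take 1 → j++
[i=1,j=2] A[i]=5<=B[j]=12 take 5 → i++

i=2, j=2, merged so far=[1, 5]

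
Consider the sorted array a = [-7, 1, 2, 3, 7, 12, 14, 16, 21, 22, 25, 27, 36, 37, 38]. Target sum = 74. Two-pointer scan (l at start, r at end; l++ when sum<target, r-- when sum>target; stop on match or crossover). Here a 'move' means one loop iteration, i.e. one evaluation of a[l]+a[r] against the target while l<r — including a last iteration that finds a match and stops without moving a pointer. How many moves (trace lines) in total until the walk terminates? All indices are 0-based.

l=0 r=14: -7+38=31 <74, l++
l=1 r=14: 1+38=39 <74, l++
l=2 r=14: 2+38=40 <74, l++
l=3 r=14: 3+38=41 <74, l++
l=4 r=14: 7+38=45 <74, l++
l=5 r=14: 12+38=50 <74, l++
l=6 r=14: 14+38=52 <74, l++
l=7 r=14: 16+38=54 <74, l++
l=8 r=14: 21+38=59 <74, l++
l=9 r=14: 22+38=60 <74, l++
l=10 r=14: 25+38=63 <74, l++
l=11 r=14: 27+38=65 <74, l++
l=12 r=14: 36+38=74, found

13 moves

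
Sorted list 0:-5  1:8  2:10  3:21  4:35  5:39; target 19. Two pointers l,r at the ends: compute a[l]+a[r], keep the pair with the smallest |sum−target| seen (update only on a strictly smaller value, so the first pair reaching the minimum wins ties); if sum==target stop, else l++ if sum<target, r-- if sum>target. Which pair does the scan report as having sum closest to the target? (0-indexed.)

[0,5] -5+39=34 d=15 * → r--
[0,4] -5+35=30 d=11 * → r--
[0,3] -5+21=16 d=3 * → l++
[1,3] 8+21=29 d=10 → r--
[1,2] 8+10=18 d=1 * → l++

pair (8, 10) with sum 18 (|Δ|=1)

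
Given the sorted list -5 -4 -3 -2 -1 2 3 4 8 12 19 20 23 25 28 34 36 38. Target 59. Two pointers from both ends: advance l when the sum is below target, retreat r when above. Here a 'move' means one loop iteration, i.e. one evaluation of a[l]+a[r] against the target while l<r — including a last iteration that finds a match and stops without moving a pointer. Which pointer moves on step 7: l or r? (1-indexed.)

l

[1,18] -5+38=33 <59 → l++
[2,18] -4+38=34 <59 → l++
[3,18] -3+38=35 <59 → l++
[4,18] -2+38=36 <59 → l++
[5,18] -1+38=37 <59 → l++
[6,18] 2+38=40 <59 → l++
[7,18] 3+38=41 <59 → l++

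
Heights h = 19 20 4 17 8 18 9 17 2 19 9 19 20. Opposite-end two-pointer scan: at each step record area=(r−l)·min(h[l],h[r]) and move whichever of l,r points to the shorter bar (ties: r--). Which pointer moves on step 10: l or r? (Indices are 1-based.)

r

[1,13] min(19,20)*12=228 best=228 * → l++
[2,13] min(20,20)*11=220 best=228 → r--
[2,12] min(20,19)*10=190 best=228 → r--
[2,11] min(20,9)*9=81 best=228 → r--
[2,10] min(20,19)*8=152 best=228 → r--
[2,9] min(20,2)*7=14 best=228 → r--
[2,8] min(20,17)*6=102 best=228 → r--
[2,7] min(20,9)*5=45 best=228 → r--
[2,6] min(20,18)*4=72 best=228 → r--
[2,5] min(20,8)*3=24 best=228 → r--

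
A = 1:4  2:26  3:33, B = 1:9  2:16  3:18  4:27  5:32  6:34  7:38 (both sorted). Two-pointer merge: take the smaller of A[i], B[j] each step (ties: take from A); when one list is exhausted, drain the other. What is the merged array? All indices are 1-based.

i=1 j=1: A[i]=4<=B[j]=9 take 4, i++
i=2 j=1: A[i]=26>B[j]=9 take 9, j++
i=2 j=2: A[i]=26>B[j]=16 take 16, j++
i=2 j=3: A[i]=26>B[j]=18 take 18, j++
i=2 j=4: A[i]=26<=B[j]=27 take 26, i++
i=3 j=4: A[i]=33>B[j]=27 take 27, j++
i=3 j=5: A[i]=33>B[j]=32 take 32, j++
i=3 j=6: A[i]=33<=B[j]=34 take 33, i++
i=4 j=6: A done, take B[j]=34, j++
i=4 j=7: A done, take B[j]=38, j++

[4, 9, 16, 18, 26, 27, 32, 33, 34, 38]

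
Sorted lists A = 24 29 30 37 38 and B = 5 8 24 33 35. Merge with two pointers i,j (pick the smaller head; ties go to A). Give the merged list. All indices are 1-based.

[i=1,j=1] A[i]=24>B[j]=5 take 5 → j++
[i=1,j=2] A[i]=24>B[j]=8 take 8 → j++
[i=1,j=3] A[i]=24<=B[j]=24 take 24 → i++
[i=2,j=3] A[i]=29>B[j]=24 take 24 → j++
[i=2,j=4] A[i]=29<=B[j]=33 take 29 → i++
[i=3,j=4] A[i]=30<=B[j]=33 take 30 → i++
[i=4,j=4] A[i]=37>B[j]=33 take 33 → j++
[i=4,j=5] A[i]=37>B[j]=35 take 35 → j++
[i=4,j=6] B done, take A[i]=37 → i++
[i=5,j=6] B done, take A[i]=38 → i++

[5, 8, 24, 24, 29, 30, 33, 35, 37, 38]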